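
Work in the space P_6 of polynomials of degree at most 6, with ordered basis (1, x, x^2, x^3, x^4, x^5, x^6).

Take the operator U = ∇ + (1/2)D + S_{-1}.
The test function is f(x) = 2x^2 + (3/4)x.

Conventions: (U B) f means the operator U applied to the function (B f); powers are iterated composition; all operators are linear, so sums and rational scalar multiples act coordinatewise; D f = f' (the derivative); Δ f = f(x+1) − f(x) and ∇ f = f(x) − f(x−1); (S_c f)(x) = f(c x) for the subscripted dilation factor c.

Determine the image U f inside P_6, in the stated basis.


the image equals g(x) = 2x^2 + (21/4)x - 7/8

∇ f = 4x - 5/4
D f = 4x + 3/4
((1/2)D) f = 2x + 3/8
S_{-1} f = 2x^2 - (3/4)x
(∇ + (1/2)D + S_{-1}) f = 2x^2 + (21/4)x - 7/8


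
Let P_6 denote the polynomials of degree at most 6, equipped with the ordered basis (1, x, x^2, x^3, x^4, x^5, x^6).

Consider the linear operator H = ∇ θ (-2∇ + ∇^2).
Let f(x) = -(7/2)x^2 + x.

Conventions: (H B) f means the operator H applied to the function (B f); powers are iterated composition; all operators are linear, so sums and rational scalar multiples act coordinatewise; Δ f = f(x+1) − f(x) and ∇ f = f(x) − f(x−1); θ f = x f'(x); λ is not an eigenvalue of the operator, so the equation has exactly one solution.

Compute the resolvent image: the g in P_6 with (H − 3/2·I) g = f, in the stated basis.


write g with unknown coordinates in the stated basis and equate coefficients in (H − 3/2·I) g = f
solving from the highest basis element down gives g = (7/3)x^2 - (2/3)x - 56/9
check: H g = -28/3
so H g − 3/2·g = -(7/2)x^2 + x = f ✓

the result is g(x) = (7/3)x^2 - (2/3)x - 56/9


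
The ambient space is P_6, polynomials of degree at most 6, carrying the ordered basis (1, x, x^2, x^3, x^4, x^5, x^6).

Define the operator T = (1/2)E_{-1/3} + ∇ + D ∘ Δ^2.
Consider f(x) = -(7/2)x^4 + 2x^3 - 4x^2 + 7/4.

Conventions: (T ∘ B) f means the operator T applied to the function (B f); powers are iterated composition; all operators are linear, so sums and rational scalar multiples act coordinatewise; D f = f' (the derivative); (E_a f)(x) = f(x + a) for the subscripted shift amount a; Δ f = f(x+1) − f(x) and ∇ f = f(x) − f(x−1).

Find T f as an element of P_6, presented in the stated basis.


E_{-1/3} f = -(7/2)x^4 + (20/3)x^3 - (25/3)x^2 + (104/27)x + 385/324
((1/2)E_{-1/3}) f = -(7/4)x^4 + (10/3)x^3 - (25/6)x^2 + (52/27)x + 385/648
∇ f = -14x^3 + 27x^2 - 28x + 19/2
Δ f = -14x^3 - 15x^2 - 16x - 11/2
Δ Δ f = -42x^2 - 72x - 45
D Δ^2 f = -84x - 72
((1/2)E_{-1/3} + ∇ + D ∘ Δ^2) f = -(7/4)x^4 - (32/3)x^3 + (137/6)x^2 - (2972/27)x - 40115/648

the image equals g(x) = -(7/4)x^4 - (32/3)x^3 + (137/6)x^2 - (2972/27)x - 40115/648


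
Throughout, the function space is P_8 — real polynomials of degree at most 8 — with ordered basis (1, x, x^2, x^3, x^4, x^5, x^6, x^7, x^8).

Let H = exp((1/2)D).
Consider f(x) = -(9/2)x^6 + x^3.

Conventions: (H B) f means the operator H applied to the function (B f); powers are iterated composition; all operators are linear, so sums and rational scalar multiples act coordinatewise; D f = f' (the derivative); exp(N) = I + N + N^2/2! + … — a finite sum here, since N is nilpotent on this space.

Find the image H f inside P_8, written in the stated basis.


order-1 term: -(27/2)x^5 + (3/2)x^2
order-2 term: -(135/8)x^4 + (3/4)x
order-3 term: -(45/4)x^3 + 1/8
order-4 term: -(135/32)x^2
order-5 term: -(27/32)x
order-6 term: -9/128
the series for exp((1/2)D) f terminates at order 6
exp((1/2)D) f = -(9/2)x^6 - (27/2)x^5 - (135/8)x^4 - (41/4)x^3 - (87/32)x^2 - (3/32)x + 7/128

the result is g(x) = -(9/2)x^6 - (27/2)x^5 - (135/8)x^4 - (41/4)x^3 - (87/32)x^2 - (3/32)x + 7/128


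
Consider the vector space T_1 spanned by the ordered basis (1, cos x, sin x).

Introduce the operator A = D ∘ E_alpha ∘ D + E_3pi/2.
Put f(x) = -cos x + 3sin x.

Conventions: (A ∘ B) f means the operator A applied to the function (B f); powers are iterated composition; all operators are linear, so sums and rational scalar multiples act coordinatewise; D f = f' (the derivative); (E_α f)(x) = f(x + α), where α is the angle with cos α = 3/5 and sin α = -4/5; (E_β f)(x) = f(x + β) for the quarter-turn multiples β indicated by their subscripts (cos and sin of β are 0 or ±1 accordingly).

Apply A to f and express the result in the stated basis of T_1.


g(x) = -2sin x

D f = 3cos x + sin x
E_alpha D f = cos x + 3sin x
D E_alpha D f = 3cos x - sin x
E_3pi/2 f = -3cos x - sin x
(D ∘ E_alpha ∘ D + E_3pi/2) f = -2sin x


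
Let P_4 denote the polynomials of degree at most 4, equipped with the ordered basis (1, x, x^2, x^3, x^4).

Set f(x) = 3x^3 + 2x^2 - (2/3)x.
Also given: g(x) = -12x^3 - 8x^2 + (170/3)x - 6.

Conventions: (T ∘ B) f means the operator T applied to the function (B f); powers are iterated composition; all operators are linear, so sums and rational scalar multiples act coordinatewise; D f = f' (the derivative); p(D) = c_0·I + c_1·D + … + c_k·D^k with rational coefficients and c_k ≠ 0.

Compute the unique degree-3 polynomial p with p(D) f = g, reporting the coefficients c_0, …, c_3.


c_0 = -4, c_1 = 0, c_2 = 3, c_3 = -1

D^0 f = 3x^3 + 2x^2 - (2/3)x
D^1 f = 9x^2 + 4x - 2/3
D^2 f = 18x + 4
D^3 f = 18
matching coefficients of g against c_0 f + c_1 Df + … from the top degree down determines the c_i
solution: c_0 = -4, c_1 = 0, c_2 = 3, c_3 = -1


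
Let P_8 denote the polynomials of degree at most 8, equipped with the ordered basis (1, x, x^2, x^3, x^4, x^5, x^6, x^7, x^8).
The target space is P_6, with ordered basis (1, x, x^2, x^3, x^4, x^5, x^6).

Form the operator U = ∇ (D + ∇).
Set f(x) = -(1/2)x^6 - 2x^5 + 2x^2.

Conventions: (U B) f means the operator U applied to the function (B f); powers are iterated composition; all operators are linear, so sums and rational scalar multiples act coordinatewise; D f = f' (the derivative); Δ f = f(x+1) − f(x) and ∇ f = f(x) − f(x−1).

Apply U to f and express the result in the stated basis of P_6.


D f = -3x^5 - 10x^4 + 4x
∇ f = -3x^5 - (5/2)x^4 + 10x^3 - (25/2)x^2 + 11x - 7/2
(D + ∇) f = -6x^5 - (25/2)x^4 + 10x^3 - (25/2)x^2 + 15x - 7/2
∇ (D + ∇) f = -30x^4 + 10x^3 + 45x^2 - 75x + 44

the result is g(x) = -30x^4 + 10x^3 + 45x^2 - 75x + 44


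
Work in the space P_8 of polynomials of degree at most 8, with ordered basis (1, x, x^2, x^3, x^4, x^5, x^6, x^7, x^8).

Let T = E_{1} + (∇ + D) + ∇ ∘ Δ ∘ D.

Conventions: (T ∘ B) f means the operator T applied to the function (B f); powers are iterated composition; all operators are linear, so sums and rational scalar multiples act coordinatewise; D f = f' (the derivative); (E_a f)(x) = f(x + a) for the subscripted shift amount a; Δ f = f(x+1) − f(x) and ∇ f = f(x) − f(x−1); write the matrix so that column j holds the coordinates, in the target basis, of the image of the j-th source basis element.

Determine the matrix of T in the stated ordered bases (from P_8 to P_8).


the matrix is [[1, 3, 0, 8, 0, 12, 0, 16, 0]; [0, 1, 6, 0, 32, 0, 72, 0, 128]; [0, 0, 1, 9, 0, 80, 0, 252, 0]; [0, 0, 0, 1, 12, 0, 160, 0, 672]; [0, 0, 0, 0, 1, 15, 0, 280, 0]; [0, 0, 0, 0, 0, 1, 18, 0, 448]; [0, 0, 0, 0, 0, 0, 1, 21, 0]; [0, 0, 0, 0, 0, 0, 0, 1, 24]; [0, 0, 0, 0, 0, 0, 0, 0, 1]] (rows listed top to bottom)

image of 1: 1
image of x: x + 3
image of x^2: x^2 + 6x
image of x^3: x^3 + 9x^2 + 8
image of x^4: x^4 + 12x^3 + 32x
image of x^5: x^5 + 15x^4 + 80x^2 + 12
image of x^6: x^6 + 18x^5 + 160x^3 + 72x
image of x^7: x^7 + 21x^6 + 280x^4 + 252x^2 + 16
image of x^8: x^8 + 24x^7 + 448x^5 + 672x^3 + 128x
each image's coordinates form column j of the matrix


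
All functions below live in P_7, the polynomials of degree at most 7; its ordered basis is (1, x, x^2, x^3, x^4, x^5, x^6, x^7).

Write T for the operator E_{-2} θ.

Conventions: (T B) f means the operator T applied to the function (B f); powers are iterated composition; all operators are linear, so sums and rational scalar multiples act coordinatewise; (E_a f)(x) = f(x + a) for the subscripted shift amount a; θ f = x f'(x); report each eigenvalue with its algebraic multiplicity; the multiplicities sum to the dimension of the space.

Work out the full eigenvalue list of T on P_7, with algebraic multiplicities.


λ = 0 (multiplicity 1), λ = 1 (multiplicity 1), λ = 2 (multiplicity 1), λ = 3 (multiplicity 1), λ = 4 (multiplicity 1), λ = 5 (multiplicity 1), λ = 6 (multiplicity 1), λ = 7 (multiplicity 1)

image of 1: 0
image of x: x - 2
image of x^2: 2x^2 - 8x + 8
image of x^3: 3x^3 - 18x^2 + 36x - 24
image of x^4: 4x^4 - 32x^3 + 96x^2 - 128x + 64
image of x^5: 5x^5 - 50x^4 + 200x^3 - 400x^2 + 400x - 160
image of x^6: 6x^6 - 72x^5 + 360x^4 - 960x^3 + 1440x^2 - 1152x + 384
image of x^7: 7x^7 - 98x^6 + 588x^5 - 1960x^4 + 3920x^3 - 4704x^2 + 3136x - 896
the matrix is upper triangular; its diagonal is (0, 1, 2, 3, 4, 5, 6, 7)
for a triangular matrix the eigenvalues are the diagonal entries, with algebraic multiplicity their repetition count


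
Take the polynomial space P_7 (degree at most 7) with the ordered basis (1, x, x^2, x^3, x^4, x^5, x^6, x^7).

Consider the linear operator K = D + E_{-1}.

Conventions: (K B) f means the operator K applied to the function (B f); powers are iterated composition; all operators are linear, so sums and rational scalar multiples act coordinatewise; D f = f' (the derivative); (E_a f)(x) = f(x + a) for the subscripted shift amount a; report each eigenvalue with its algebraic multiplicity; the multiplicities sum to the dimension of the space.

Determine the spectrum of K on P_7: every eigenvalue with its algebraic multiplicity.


λ = 1 (multiplicity 8)

image of 1: 1
image of x: x
image of x^2: x^2 + 1
image of x^3: x^3 + 3x - 1
image of x^4: x^4 + 6x^2 - 4x + 1
image of x^5: x^5 + 10x^3 - 10x^2 + 5x - 1
image of x^6: x^6 + 15x^4 - 20x^3 + 15x^2 - 6x + 1
image of x^7: x^7 + 21x^5 - 35x^4 + 35x^3 - 21x^2 + 7x - 1
the matrix is upper triangular; its diagonal is (1, 1, 1, 1, 1, 1, 1, 1)
for a triangular matrix the eigenvalues are the diagonal entries, with algebraic multiplicity their repetition count


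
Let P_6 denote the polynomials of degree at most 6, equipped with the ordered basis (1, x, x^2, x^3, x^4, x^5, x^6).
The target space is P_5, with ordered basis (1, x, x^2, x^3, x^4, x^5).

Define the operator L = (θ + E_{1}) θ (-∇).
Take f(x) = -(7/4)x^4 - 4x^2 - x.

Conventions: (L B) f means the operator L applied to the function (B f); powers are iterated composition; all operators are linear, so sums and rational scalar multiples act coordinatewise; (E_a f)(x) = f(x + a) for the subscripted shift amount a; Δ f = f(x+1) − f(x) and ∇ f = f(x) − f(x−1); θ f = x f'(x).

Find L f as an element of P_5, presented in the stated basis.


g(x) = 84x^3 + 51x + 15

∇ f = -7x^3 + (21/2)x^2 - 15x + 19/4
(-∇) f = 7x^3 - (21/2)x^2 + 15x - 19/4
θ (-∇) f = 21x^3 - 21x^2 + 15x
θ θ (-∇) f = 63x^3 - 42x^2 + 15x
E_{1} θ (-∇) f = 21x^3 + 42x^2 + 36x + 15
(θ + E_{1}) θ (-∇) f = 84x^3 + 51x + 15


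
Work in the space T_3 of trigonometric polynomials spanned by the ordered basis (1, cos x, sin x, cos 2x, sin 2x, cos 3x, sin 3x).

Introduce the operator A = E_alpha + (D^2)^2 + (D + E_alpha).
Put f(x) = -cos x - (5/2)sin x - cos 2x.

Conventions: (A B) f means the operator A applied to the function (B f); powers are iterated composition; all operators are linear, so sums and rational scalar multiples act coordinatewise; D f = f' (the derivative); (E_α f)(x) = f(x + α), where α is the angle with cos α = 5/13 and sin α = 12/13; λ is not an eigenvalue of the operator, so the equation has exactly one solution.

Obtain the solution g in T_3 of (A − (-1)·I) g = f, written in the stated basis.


write g with unknown coordinates in the stated basis and equate coefficients in (A − (-1)·I) g = f
solving from the highest basis element down gives g = (113/410)cos x - (127/205)sin x - (155/2533)cos 2x - (2/149)sin 2x
check: A g = -(523/410)cos x - (771/410)sin x - (2378/2533)cos 2x + (2/149)sin 2x
so A g − (-1)·g = -cos x - (5/2)sin x - cos 2x = f ✓

g(x) = (113/410)cos x - (127/205)sin x - (155/2533)cos 2x - (2/149)sin 2x


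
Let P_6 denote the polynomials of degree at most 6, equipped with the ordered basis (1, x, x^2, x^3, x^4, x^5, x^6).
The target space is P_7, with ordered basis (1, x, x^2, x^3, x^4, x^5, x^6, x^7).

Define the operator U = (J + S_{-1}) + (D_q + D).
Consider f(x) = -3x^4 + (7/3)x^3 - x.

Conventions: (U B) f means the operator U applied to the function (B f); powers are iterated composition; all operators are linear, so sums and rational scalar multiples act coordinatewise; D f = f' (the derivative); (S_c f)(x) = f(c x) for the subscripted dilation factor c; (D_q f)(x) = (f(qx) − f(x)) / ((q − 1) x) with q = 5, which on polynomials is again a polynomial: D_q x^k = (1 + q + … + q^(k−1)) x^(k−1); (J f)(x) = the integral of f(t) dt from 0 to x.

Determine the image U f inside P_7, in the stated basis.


g(x) = -(3/5)x^5 - (29/12)x^4 - (1447/3)x^3 + (473/6)x^2 + x - 2

J f = -(3/5)x^5 + (7/12)x^4 - (1/2)x^2
S_{-1} f = -3x^4 - (7/3)x^3 + x
(J + S_{-1}) f = -(3/5)x^5 - (29/12)x^4 - (7/3)x^3 - (1/2)x^2 + x
D_q f = -468x^3 + (217/3)x^2 - 1
D f = -12x^3 + 7x^2 - 1
(D_q + D) f = -480x^3 + (238/3)x^2 - 2
((J + S_{-1}) + (D_q + D)) f = -(3/5)x^5 - (29/12)x^4 - (1447/3)x^3 + (473/6)x^2 + x - 2


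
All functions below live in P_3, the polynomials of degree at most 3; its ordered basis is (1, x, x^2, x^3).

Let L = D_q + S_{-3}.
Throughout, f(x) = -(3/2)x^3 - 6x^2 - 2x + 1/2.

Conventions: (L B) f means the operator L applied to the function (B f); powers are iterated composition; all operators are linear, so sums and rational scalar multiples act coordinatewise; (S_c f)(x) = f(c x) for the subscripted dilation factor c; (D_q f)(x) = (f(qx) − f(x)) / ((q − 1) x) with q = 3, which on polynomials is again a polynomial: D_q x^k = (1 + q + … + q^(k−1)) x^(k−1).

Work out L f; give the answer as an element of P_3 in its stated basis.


the result is g(x) = (81/2)x^3 - (147/2)x^2 - 18x - 3/2

D_q f = -(39/2)x^2 - 24x - 2
S_{-3} f = (81/2)x^3 - 54x^2 + 6x + 1/2
(D_q + S_{-3}) f = (81/2)x^3 - (147/2)x^2 - 18x - 3/2


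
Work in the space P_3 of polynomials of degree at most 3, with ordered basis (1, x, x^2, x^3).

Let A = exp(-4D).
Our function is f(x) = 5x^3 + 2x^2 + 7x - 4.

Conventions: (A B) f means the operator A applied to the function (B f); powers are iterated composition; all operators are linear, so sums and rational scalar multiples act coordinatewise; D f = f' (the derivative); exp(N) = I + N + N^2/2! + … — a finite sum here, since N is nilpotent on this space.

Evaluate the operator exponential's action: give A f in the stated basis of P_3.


order-1 term: -60x^2 - 16x - 28
order-2 term: 240x + 32
order-3 term: -320
the series for exp(-4D) f terminates at order 3
exp(-4D) f = 5x^3 - 58x^2 + 231x - 320

the result is g(x) = 5x^3 - 58x^2 + 231x - 320


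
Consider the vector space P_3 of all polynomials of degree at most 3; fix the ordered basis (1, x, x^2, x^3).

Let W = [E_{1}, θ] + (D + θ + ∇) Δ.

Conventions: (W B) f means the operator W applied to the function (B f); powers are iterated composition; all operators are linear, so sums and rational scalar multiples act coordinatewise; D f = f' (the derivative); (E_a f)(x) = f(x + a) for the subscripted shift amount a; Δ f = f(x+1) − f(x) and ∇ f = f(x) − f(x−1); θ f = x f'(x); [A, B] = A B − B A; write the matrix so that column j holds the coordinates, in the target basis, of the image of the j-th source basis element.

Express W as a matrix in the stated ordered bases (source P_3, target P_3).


the matrix is [[0, 1, 6, 6]; [0, 0, 4, 21]; [0, 0, 0, 9]; [0, 0, 0, 0]] (rows listed top to bottom)

image of 1: 0
image of x: 1
image of x^2: 4x + 6
image of x^3: 9x^2 + 21x + 6
each image's coordinates form column j of the matrix


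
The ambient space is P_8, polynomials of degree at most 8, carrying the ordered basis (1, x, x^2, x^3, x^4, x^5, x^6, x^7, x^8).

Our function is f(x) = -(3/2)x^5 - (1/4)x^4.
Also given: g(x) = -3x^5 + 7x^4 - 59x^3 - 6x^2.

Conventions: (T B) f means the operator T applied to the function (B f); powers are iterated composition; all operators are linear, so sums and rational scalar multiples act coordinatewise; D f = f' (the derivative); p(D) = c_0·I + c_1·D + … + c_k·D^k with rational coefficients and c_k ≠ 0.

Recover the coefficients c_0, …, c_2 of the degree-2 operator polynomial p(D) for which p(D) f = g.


c_0 = 2, c_1 = -1, c_2 = 2

D^0 f = -(3/2)x^5 - (1/4)x^4
D^1 f = -(15/2)x^4 - x^3
D^2 f = -30x^3 - 3x^2
matching coefficients of g against c_0 f + c_1 Df + … from the top degree down determines the c_i
solution: c_0 = 2, c_1 = -1, c_2 = 2


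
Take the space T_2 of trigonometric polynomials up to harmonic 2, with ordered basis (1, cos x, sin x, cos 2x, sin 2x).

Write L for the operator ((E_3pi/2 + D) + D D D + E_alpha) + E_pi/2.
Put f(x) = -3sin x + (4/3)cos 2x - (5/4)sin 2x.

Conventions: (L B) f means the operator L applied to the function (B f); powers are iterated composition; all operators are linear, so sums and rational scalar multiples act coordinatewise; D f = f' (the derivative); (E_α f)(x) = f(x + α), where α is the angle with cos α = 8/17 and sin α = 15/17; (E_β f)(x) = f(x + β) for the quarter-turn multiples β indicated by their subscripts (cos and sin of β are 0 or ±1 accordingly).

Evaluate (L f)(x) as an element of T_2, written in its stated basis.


E_3pi/2 f = 3cos x - (4/3)cos 2x + (5/4)sin 2x
D f = -3cos x - (5/2)cos 2x - (8/3)sin 2x
(E_3pi/2 + D) f = -(23/6)cos 2x - (17/12)sin 2x
D f = -3cos x - (5/2)cos 2x - (8/3)sin 2x
D D f = 3sin x - (16/3)cos 2x + 5sin 2x
D D D f = 3cos x + 10cos 2x + (32/3)sin 2x
E_alpha f = -(45/17)cos x - (24/17)sin x - (1544/867)cos 2x - (475/1156)sin 2x
((E_3pi/2 + D) + D D D + E_alpha) f = (6/17)cos x - (24/17)sin x + (2535/578)cos 2x + (5109/578)sin 2x
E_pi/2 f = -3cos x - (4/3)cos 2x + (5/4)sin 2x
(((E_3pi/2 + D) + D D D + E_alpha) + E_pi/2) f = -(45/17)cos x - (24/17)sin x + (5293/1734)cos 2x + (11663/1156)sin 2x

the image equals g(x) = -(45/17)cos x - (24/17)sin x + (5293/1734)cos 2x + (11663/1156)sin 2x


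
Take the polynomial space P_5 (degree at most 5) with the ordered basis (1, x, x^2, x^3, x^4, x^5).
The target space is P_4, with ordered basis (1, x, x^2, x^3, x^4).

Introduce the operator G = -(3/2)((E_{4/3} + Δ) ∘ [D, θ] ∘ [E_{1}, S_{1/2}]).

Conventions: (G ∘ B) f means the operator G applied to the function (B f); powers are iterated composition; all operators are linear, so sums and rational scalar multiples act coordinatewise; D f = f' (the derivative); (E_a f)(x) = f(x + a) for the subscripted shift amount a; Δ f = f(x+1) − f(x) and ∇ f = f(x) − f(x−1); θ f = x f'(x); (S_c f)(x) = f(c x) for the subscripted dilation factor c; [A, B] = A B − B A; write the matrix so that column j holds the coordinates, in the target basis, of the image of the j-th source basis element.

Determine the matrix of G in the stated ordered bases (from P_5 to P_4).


the matrix is [[0, 0, 3/4, 69/16, 109/8, 19415/576]; [0, 0, 0, 9/8, 69/8, 545/16]; [0, 0, 0, 0, 9/8, 345/32]; [0, 0, 0, 0, 0, 15/16]; [0, 0, 0, 0, 0, 0]] (rows listed top to bottom)

image of 1: 0
image of x: 0
image of x^2: 3/4
image of x^3: (9/8)x + 69/16
image of x^4: (9/8)x^2 + (69/8)x + 109/8
image of x^5: (15/16)x^3 + (345/32)x^2 + (545/16)x + 19415/576
each image's coordinates form column j of the matrix


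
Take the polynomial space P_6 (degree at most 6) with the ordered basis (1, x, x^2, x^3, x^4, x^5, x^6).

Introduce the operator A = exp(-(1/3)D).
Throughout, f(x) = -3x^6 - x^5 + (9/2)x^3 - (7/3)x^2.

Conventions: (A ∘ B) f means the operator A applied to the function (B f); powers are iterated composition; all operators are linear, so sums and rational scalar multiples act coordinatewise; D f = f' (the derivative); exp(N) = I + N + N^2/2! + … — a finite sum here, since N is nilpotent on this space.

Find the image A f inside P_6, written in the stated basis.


the image equals g(x) = -3x^6 + 5x^5 - (10/3)x^4 + (101/18)x^3 - (379/54)x^2 + (497/162)x - 23/54

order-1 term: 6x^5 + (5/3)x^4 - (9/2)x^2 + (14/9)x
order-2 term: -5x^4 - (10/9)x^3 + (3/2)x - 7/27
order-3 term: (20/9)x^3 + (10/27)x^2 - 1/6
order-4 term: -(5/9)x^2 - (5/81)x
order-5 term: (2/27)x + 1/243
order-6 term: -1/243
the series for exp(-(1/3)D) f terminates at order 6
exp(-(1/3)D) f = -3x^6 + 5x^5 - (10/3)x^4 + (101/18)x^3 - (379/54)x^2 + (497/162)x - 23/54


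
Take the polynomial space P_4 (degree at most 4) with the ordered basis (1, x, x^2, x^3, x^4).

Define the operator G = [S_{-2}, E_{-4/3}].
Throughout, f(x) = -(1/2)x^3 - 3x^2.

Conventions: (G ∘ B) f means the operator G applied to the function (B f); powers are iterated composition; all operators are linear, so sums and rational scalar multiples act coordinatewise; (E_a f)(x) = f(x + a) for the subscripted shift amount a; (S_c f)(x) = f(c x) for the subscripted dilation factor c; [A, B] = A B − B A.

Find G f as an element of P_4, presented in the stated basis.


E_{-4/3} f = -(1/2)x^3 - x^2 + (16/3)x - 112/27
S_{-2} E_{-4/3} f = 4x^3 - 4x^2 - (32/3)x - 112/27
S_{-2} f = 4x^3 - 12x^2
E_{-4/3} S_{-2} f = 4x^3 - 28x^2 + (160/3)x - 832/27
[S_{-2}, E_{-4/3}] f = 24x^2 - 64x + 80/3

the image equals g(x) = 24x^2 - 64x + 80/3


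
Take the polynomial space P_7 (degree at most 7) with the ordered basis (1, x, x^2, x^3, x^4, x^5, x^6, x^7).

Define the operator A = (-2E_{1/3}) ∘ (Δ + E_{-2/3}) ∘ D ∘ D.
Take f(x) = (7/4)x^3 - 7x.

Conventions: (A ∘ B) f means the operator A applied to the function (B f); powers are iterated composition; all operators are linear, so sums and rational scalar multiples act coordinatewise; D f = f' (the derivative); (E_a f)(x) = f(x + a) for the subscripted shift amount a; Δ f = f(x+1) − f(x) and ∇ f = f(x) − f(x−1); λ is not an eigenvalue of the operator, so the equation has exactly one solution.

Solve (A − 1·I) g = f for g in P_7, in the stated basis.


write g with unknown coordinates in the stated basis and equate coefficients in (A − 1·I) g = f
solving from the highest basis element down gives g = -(7/4)x^3 + 28x + 14
check: A g = 21x + 14
so A g − 1·g = (7/4)x^3 - 7x = f ✓

the image equals g(x) = -(7/4)x^3 + 28x + 14


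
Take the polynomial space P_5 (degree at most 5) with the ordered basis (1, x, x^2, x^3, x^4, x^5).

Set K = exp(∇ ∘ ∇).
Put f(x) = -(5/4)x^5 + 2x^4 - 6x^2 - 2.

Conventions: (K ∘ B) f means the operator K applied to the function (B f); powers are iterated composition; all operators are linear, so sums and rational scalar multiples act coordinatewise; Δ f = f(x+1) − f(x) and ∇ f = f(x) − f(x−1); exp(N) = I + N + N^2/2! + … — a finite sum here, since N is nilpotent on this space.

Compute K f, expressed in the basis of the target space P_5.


order-1 term: -25x^3 + 99x^2 - (271/2)x + 107/2
order-2 term: -75x + 174
the series for exp(∇ ∘ ∇) f terminates at order 2
exp(∇ ∘ ∇) f = -(5/4)x^5 + 2x^4 - 25x^3 + 93x^2 - (421/2)x + 451/2

g(x) = -(5/4)x^5 + 2x^4 - 25x^3 + 93x^2 - (421/2)x + 451/2


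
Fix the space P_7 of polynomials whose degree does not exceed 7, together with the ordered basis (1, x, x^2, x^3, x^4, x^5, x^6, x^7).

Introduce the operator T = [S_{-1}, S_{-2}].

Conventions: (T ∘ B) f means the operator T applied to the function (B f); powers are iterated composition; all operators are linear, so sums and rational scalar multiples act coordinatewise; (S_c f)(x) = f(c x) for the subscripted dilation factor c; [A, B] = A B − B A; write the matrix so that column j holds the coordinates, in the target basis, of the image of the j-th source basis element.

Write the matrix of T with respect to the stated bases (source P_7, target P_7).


the matrix is [[0, 0, 0, 0, 0, 0, 0, 0]; [0, 0, 0, 0, 0, 0, 0, 0]; [0, 0, 0, 0, 0, 0, 0, 0]; [0, 0, 0, 0, 0, 0, 0, 0]; [0, 0, 0, 0, 0, 0, 0, 0]; [0, 0, 0, 0, 0, 0, 0, 0]; [0, 0, 0, 0, 0, 0, 0, 0]; [0, 0, 0, 0, 0, 0, 0, 0]] (rows listed top to bottom)

image of 1: 0
image of x: 0
image of x^2: 0
image of x^3: 0
image of x^4: 0
image of x^5: 0
image of x^6: 0
image of x^7: 0
each image's coordinates form column j of the matrix


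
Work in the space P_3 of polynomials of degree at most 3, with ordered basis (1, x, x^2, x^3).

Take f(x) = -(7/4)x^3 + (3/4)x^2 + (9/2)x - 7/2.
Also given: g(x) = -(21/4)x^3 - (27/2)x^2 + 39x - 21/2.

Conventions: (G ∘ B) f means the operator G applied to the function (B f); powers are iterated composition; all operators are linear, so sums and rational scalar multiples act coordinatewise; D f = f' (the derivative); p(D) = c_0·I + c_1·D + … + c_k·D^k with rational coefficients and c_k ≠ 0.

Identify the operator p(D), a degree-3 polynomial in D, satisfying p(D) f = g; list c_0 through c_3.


D^0 f = -(7/4)x^3 + (3/4)x^2 + (9/2)x - 7/2
D^1 f = -(21/4)x^2 + (3/2)x + 9/2
D^2 f = -(21/2)x + 3/2
D^3 f = -21/2
matching coefficients of g against c_0 f + c_1 Df + … from the top degree down determines the c_i
solution: c_0 = 3, c_1 = 3, c_2 = -2, c_3 = 1

c_0 = 3, c_1 = 3, c_2 = -2, c_3 = 1


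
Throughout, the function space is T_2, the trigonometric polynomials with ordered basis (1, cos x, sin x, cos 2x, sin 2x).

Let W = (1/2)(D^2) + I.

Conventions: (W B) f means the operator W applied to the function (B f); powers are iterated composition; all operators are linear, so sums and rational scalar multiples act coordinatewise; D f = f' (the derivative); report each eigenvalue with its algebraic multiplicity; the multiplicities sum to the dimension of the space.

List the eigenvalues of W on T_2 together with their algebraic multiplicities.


λ = -1 (multiplicity 2), λ = 1/2 (multiplicity 2), λ = 1 (multiplicity 1)

image of 1: 1
image of cos x: (1/2)cos x
image of sin x: (1/2)sin x
image of cos 2x: -cos 2x
image of sin 2x: -sin 2x
the matrix is diagonal; its diagonal is (1, 1/2, 1/2, -1, -1)
for a triangular matrix the eigenvalues are the diagonal entries, with algebraic multiplicity their repetition count


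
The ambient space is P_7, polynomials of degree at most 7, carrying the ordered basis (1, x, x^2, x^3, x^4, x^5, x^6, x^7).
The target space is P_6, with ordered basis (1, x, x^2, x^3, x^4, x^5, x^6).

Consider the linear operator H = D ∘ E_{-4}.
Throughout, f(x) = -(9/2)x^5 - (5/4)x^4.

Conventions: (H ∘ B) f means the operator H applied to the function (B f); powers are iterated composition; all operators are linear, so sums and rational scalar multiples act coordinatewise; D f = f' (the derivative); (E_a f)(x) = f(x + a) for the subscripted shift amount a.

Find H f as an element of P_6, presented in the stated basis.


the image equals g(x) = -(45/2)x^4 + 355x^3 - 2100x^2 + 5520x - 5440

E_{-4} f = -(9/2)x^5 + (355/4)x^4 - 700x^3 + 2760x^2 - 5440x + 4288
D E_{-4} f = -(45/2)x^4 + 355x^3 - 2100x^2 + 5520x - 5440


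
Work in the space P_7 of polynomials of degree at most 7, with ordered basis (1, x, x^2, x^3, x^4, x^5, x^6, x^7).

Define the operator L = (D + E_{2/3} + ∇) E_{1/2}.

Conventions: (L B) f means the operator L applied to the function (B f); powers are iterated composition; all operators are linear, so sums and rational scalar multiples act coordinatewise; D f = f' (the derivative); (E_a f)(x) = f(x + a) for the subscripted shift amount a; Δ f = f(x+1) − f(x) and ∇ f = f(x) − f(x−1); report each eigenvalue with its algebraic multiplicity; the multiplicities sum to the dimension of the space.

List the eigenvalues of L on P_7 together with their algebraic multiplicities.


λ = 1 (multiplicity 8)

image of 1: 1
image of x: x + 19/6
image of x^2: x^2 + (19/3)x + 85/36
image of x^3: x^3 + (19/2)x^2 + (85/12)x + 559/216
image of x^4: x^4 + (38/3)x^3 + (85/6)x^2 + (559/54)x + 3049/1296
image of x^5: x^5 + (95/6)x^4 + (425/18)x^3 + (2795/108)x^2 + (15245/1296)x + 19723/7776
image of x^6: x^6 + 19x^5 + (425/12)x^4 + (2795/54)x^3 + (15245/432)x^2 + (19723/1296)x + 126397/46656
image of x^7: x^7 + (133/6)x^6 + (595/12)x^5 + (19565/216)x^4 + (106715/1296)x^3 + (138061/2592)x^2 + (884779/46656)x + 858535/279936
the matrix is upper triangular; its diagonal is (1, 1, 1, 1, 1, 1, 1, 1)
for a triangular matrix the eigenvalues are the diagonal entries, with algebraic multiplicity their repetition count


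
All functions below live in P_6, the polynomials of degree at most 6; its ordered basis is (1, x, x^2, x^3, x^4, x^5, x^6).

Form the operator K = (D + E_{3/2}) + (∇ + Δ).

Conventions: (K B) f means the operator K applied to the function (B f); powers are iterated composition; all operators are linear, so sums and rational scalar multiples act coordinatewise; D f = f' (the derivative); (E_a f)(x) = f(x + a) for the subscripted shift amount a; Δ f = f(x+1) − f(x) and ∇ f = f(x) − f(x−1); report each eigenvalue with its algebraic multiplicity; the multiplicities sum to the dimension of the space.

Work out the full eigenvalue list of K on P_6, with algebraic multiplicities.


λ = 1 (multiplicity 7)

image of 1: 1
image of x: x + 9/2
image of x^2: x^2 + 9x + 9/4
image of x^3: x^3 + (27/2)x^2 + (27/4)x + 43/8
image of x^4: x^4 + 18x^3 + (27/2)x^2 + (43/2)x + 81/16
image of x^5: x^5 + (45/2)x^4 + (45/2)x^3 + (215/4)x^2 + (405/16)x + 307/32
image of x^6: x^6 + 27x^5 + (135/4)x^4 + (215/2)x^3 + (1215/16)x^2 + (921/16)x + 729/64
the matrix is upper triangular; its diagonal is (1, 1, 1, 1, 1, 1, 1)
for a triangular matrix the eigenvalues are the diagonal entries, with algebraic multiplicity their repetition count


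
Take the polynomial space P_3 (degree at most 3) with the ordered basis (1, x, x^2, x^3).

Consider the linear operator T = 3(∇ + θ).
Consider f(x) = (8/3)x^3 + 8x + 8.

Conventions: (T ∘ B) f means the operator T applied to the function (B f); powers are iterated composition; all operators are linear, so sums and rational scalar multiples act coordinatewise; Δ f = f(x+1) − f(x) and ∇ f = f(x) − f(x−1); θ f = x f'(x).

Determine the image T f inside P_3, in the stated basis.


the result is g(x) = 24x^3 + 24x^2 + 32

∇ f = 8x^2 - 8x + 32/3
θ f = 8x^3 + 8x
(∇ + θ) f = 8x^3 + 8x^2 + 32/3
(3(∇ + θ)) f = 24x^3 + 24x^2 + 32


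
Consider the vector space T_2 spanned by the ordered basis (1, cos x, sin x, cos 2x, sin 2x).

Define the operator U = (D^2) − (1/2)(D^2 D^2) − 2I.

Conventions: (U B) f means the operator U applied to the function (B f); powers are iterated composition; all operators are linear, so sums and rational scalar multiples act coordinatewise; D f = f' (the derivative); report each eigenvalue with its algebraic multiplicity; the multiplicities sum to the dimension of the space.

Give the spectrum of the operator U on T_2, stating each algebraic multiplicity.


image of 1: -2
image of cos x: -(7/2)cos x
image of sin x: -(7/2)sin x
image of cos 2x: -14cos 2x
image of sin 2x: -14sin 2x
the matrix is diagonal; its diagonal is (-2, -7/2, -7/2, -14, -14)
for a triangular matrix the eigenvalues are the diagonal entries, with algebraic multiplicity their repetition count

λ = -14 (multiplicity 2), λ = -7/2 (multiplicity 2), λ = -2 (multiplicity 1)


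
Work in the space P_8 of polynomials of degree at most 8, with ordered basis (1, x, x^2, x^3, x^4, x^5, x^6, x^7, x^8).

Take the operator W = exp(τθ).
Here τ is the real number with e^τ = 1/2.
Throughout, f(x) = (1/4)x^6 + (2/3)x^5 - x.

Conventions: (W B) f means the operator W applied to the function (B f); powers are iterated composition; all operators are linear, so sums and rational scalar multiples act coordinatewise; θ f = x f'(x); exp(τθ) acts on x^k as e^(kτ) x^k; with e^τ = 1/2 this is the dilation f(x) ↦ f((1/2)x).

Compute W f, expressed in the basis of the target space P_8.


exp(τθ) x^k = e^(kτ) x^k; with e^τ = 1/2 this sends x^k to (1/2)^k x^k
x ↦ 1/2 x
x^5 ↦ 1/32 x^5
x^6 ↦ 1/64 x^6
applying this coordinatewise to f: exp(τθ) f = (1/256)x^6 + (1/48)x^5 - (1/2)x

the result is g(x) = (1/256)x^6 + (1/48)x^5 - (1/2)x


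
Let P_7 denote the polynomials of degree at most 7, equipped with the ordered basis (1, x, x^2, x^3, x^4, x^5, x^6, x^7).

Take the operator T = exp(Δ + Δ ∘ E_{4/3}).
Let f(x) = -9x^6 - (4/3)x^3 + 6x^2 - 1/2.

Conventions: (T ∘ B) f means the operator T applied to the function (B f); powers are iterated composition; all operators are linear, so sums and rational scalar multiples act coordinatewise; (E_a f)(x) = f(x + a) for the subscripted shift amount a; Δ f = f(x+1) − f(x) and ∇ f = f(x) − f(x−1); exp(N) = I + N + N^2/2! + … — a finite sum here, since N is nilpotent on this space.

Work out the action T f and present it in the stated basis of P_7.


the result is g(x) = -9x^6 - 108x^5 - 1170x^4 - (25564/3)x^3 - 42052x^2 - 128620x - 370709/2

order-1 term: -108x^5 - 630x^4 - 2040x^3 - 3718x^2 - 3556x - 1398
order-2 term: -540x^4 - 5040x^3 - 21060x^2 - 43416x - 108028/3
order-3 term: -1440x^3 - 15120x^2 - 59760x - 257072/3
order-4 term: -2160x^2 - 20160x - 51600
order-5 term: -1728x - 10080
order-6 term: -576
the series for exp(Δ + Δ ∘ E_{4/3}) f terminates at order 6
exp(Δ + Δ ∘ E_{4/3}) f = -9x^6 - 108x^5 - 1170x^4 - (25564/3)x^3 - 42052x^2 - 128620x - 370709/2


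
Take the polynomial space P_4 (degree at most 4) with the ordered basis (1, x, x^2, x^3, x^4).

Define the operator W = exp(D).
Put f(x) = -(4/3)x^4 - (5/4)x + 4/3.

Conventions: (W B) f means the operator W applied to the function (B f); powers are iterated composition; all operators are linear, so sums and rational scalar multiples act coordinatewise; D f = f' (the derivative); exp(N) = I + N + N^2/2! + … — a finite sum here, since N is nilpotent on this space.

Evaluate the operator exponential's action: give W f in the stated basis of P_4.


order-1 term: -(16/3)x^3 - 5/4
order-2 term: -8x^2
order-3 term: -(16/3)x
order-4 term: -4/3
the series for exp(D) f terminates at order 4
exp(D) f = -(4/3)x^4 - (16/3)x^3 - 8x^2 - (79/12)x - 5/4

the result is g(x) = -(4/3)x^4 - (16/3)x^3 - 8x^2 - (79/12)x - 5/4


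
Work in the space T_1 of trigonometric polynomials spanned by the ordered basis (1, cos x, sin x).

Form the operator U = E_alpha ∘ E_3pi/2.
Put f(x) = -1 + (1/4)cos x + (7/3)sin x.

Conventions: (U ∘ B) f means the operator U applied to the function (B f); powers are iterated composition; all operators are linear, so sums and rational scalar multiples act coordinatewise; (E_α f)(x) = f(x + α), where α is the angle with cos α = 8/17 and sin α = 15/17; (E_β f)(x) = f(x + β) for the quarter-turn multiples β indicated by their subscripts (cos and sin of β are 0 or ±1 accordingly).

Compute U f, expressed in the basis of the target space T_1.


E_3pi/2 f = -1 - (7/3)cos x + (1/4)sin x
E_alpha E_3pi/2 f = -1 - (179/204)cos x + (37/17)sin x

the result is g(x) = -1 - (179/204)cos x + (37/17)sin x


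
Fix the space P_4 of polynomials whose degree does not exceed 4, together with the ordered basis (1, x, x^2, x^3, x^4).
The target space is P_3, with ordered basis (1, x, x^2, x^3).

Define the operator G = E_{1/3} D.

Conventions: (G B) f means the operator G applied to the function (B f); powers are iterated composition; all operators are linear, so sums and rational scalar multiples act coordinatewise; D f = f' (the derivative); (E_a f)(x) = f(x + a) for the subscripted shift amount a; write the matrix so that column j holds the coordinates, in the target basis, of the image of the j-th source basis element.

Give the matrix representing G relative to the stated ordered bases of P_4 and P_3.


the matrix is [[0, 1, 2/3, 1/3, 4/27]; [0, 0, 2, 2, 4/3]; [0, 0, 0, 3, 4]; [0, 0, 0, 0, 4]] (rows listed top to bottom)

image of 1: 0
image of x: 1
image of x^2: 2x + 2/3
image of x^3: 3x^2 + 2x + 1/3
image of x^4: 4x^3 + 4x^2 + (4/3)x + 4/27
each image's coordinates form column j of the matrix


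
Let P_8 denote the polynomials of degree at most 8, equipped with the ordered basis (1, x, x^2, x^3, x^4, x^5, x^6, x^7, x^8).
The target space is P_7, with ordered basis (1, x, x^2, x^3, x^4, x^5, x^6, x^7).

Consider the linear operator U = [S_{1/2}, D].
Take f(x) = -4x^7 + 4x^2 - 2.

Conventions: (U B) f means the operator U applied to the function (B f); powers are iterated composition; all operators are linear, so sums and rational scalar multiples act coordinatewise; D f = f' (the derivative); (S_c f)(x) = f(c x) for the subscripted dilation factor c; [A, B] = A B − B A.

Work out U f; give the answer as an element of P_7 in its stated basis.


g(x) = -(7/32)x^6 + 2x

D f = -28x^6 + 8x
S_{1/2} D f = -(7/16)x^6 + 4x
S_{1/2} f = -(1/32)x^7 + x^2 - 2
D S_{1/2} f = -(7/32)x^6 + 2x
[S_{1/2}, D] f = -(7/32)x^6 + 2x


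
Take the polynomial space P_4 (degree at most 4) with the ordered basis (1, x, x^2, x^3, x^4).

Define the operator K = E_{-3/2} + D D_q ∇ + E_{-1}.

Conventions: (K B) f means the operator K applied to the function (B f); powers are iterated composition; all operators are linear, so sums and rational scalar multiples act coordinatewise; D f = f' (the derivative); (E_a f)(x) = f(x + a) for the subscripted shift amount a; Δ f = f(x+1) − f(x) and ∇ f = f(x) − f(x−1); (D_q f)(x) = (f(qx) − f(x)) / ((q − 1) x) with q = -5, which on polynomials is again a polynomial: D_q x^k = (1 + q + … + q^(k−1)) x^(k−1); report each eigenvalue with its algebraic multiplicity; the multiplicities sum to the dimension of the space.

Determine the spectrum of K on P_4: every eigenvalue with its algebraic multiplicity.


image of 1: 2
image of x: 2x - 5/2
image of x^2: 2x^2 - 5x + 13/4
image of x^3: 2x^3 - (15/2)x^2 + (39/4)x - 131/8
image of x^4: 2x^4 - 10x^3 + (39/2)x^2 + (301/2)x + 481/16
the matrix is upper triangular; its diagonal is (2, 2, 2, 2, 2)
for a triangular matrix the eigenvalues are the diagonal entries, with algebraic multiplicity their repetition count

λ = 2 (multiplicity 5)


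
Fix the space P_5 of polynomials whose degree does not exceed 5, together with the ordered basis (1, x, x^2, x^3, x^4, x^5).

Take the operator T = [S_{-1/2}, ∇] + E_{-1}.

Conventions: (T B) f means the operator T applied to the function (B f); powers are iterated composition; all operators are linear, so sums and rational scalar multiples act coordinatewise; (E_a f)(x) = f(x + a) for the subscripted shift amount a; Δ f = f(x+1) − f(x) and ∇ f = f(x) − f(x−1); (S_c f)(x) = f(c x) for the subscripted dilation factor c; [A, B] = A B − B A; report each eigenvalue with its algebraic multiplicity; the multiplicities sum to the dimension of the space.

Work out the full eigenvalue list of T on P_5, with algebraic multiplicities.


image of 1: 1
image of x: x + 1/2
image of x^2: x^2 - (7/2)x + 1/4
image of x^3: x^3 - (15/8)x^2 + (33/8)x + 1/8
image of x^4: x^4 - (19/4)x^3 + (39/8)x^2 - (25/4)x + 1/16
image of x^5: x^5 - (145/32)x^4 + (175/16)x^3 - (115/16)x^2 + (235/32)x + 1/32
the matrix is upper triangular; its diagonal is (1, 1, 1, 1, 1, 1)
for a triangular matrix the eigenvalues are the diagonal entries, with algebraic multiplicity their repetition count

λ = 1 (multiplicity 6)


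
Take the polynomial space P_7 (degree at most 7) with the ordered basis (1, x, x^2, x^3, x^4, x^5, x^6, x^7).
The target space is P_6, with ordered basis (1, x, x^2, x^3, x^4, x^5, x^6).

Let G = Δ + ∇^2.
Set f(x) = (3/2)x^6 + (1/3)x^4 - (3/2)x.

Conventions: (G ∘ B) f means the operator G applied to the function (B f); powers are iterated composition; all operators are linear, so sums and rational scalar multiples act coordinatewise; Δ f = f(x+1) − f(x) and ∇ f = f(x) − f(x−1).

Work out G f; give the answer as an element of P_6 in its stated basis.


Δ f = 9x^5 + (45/2)x^4 + (94/3)x^3 + (49/2)x^2 + (31/3)x + 1/3
∇ f = 9x^5 - (45/2)x^4 + (94/3)x^3 - (49/2)x^2 + (31/3)x - 10/3
∇ ∇ f = 45x^4 - 180x^3 + 319x^2 - 278x + 293/3
(Δ + ∇^2) f = 9x^5 + (135/2)x^4 - (446/3)x^3 + (687/2)x^2 - (803/3)x + 98

g(x) = 9x^5 + (135/2)x^4 - (446/3)x^3 + (687/2)x^2 - (803/3)x + 98


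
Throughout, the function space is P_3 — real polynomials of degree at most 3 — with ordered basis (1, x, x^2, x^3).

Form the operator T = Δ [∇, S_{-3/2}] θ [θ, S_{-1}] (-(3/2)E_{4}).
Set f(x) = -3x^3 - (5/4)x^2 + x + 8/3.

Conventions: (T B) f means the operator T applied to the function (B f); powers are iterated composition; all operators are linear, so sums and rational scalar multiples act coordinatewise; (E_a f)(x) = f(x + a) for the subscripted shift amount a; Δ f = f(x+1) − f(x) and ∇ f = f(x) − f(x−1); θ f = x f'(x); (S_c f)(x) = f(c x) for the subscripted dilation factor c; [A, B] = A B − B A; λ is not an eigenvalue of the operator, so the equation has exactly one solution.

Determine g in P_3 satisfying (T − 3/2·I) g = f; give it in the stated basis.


write g with unknown coordinates in the stated basis and equate coefficients in (T − 3/2·I) g = f
solving from the highest basis element down gives g = 2x^3 + (5/6)x^2 - (2/3)x - 16/9
check: T g = 0
so T g − 3/2·g = -3x^3 - (5/4)x^2 + x + 8/3 = f ✓

g(x) = 2x^3 + (5/6)x^2 - (2/3)x - 16/9
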